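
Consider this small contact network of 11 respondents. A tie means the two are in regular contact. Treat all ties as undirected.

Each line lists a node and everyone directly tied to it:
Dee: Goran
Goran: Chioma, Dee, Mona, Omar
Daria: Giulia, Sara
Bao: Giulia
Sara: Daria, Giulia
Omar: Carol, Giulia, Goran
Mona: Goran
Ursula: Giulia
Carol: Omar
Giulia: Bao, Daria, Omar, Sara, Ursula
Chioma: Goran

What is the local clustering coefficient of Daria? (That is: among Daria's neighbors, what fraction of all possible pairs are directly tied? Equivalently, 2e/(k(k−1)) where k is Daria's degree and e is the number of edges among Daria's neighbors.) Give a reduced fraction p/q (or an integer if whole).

Daria's neighbors: Giulia and Sara (k = 2).
Possible neighbor pairs: C(2,2) = 1. Edges among them: Giulia–Sara → e = 1.
Clustering(Daria) = 1/1.

1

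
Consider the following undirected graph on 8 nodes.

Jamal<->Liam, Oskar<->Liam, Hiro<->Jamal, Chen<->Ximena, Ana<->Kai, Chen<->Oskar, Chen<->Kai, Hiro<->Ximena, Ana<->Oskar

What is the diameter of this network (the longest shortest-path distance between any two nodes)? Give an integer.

4

Eccentricity of each node (its greatest distance to any other): Ana:4, Chen:3, Hiro:4, Jamal:4, Kai:4, Liam:3, Oskar:3, Ximena:3.
The maximum eccentricity is 4, realized for instance by the pair Jamal–Kai via Jamal – Liam – Oskar – Ana – Kai. So the diameter is 4.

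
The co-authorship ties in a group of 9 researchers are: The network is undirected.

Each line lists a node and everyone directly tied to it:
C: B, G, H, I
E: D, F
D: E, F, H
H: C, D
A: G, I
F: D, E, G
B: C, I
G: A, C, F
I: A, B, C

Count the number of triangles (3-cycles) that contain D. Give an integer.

1

D's neighbors: E, F, and H.
Neighbor pairs that are themselves tied: D–E–F. Each forms one triangle with D, for 1 in total.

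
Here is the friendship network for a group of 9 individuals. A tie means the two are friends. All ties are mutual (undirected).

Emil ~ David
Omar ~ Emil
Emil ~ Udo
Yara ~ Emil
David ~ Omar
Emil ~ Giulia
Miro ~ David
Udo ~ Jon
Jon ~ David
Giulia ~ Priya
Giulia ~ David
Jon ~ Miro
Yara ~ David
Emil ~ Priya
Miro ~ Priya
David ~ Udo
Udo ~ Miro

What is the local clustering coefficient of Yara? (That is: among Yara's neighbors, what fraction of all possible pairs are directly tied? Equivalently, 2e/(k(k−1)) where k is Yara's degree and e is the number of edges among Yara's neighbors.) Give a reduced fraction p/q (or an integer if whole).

1

Yara's neighbors: David and Emil (k = 2).
Possible neighbor pairs: C(2,2) = 1. Edges among them: David–Emil → e = 1.
Clustering(Yara) = 1/1.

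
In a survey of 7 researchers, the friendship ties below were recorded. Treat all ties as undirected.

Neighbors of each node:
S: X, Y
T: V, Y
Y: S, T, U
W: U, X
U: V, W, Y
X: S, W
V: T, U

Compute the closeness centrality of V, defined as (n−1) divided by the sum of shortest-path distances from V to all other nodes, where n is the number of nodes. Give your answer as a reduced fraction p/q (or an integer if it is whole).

Distances from V: S:3, T:1, U:1, W:2, X:3, Y:2. Sum = 12.
n = 7, so closeness = 6/12 = 1/2.

1/2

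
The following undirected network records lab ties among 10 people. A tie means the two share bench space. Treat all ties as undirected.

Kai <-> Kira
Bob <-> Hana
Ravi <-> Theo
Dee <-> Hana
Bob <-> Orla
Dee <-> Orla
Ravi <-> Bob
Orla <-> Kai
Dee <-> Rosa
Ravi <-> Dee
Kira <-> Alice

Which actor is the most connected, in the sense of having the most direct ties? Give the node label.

Dee

Degrees — Alice:1, Bob:3, Dee:4, Hana:2, Kai:2, Kira:2, Orla:3, Ravi:3, Rosa:1, Theo:1.
The maximum is 4, attained only by Dee.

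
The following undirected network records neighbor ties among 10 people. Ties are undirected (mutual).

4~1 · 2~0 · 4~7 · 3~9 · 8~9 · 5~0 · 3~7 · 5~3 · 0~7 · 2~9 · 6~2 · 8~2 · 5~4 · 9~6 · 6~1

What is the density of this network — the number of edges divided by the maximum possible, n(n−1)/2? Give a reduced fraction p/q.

There are 15 edges and 10 nodes, so the maximum possible is C(10,2) = 45.
Density = 15/45 = 1/3.

1/3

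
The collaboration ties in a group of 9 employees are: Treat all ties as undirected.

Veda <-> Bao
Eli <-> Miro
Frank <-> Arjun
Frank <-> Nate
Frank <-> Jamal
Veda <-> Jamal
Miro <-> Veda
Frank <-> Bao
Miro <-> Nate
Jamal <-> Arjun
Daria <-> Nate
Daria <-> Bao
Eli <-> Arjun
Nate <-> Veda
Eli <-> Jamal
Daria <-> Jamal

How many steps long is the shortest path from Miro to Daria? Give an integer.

2

One shortest route is Miro – Nate – Daria, which uses 2 edges, and Miro and Daria are not directly tied, so nothing shorter exists. So d(Miro,Daria) = 2.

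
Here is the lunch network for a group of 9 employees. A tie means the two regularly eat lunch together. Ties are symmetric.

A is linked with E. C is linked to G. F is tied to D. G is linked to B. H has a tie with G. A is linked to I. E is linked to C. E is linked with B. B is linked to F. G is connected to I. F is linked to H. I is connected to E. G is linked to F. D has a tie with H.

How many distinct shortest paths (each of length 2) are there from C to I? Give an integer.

2

The shortest distance is 2. The length-2 paths are: C–G–I; C–E–I.
That gives 2 distinct shortest paths.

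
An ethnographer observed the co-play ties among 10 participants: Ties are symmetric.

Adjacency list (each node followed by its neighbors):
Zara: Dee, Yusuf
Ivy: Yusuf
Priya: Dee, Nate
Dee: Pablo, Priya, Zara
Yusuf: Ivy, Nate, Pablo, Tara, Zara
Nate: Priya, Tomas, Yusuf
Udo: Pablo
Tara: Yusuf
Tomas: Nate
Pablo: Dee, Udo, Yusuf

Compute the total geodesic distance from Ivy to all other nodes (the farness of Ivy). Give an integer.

21

Distances from Ivy: Dee:3, Nate:2, Pablo:2, Priya:3, Tara:2, Tomas:3, Udo:3, Yusuf:1, Zara:2.
Sum = 3 + 2 + 2 + 3 + 2 + 3 + 3 + 1 + 2 = 21.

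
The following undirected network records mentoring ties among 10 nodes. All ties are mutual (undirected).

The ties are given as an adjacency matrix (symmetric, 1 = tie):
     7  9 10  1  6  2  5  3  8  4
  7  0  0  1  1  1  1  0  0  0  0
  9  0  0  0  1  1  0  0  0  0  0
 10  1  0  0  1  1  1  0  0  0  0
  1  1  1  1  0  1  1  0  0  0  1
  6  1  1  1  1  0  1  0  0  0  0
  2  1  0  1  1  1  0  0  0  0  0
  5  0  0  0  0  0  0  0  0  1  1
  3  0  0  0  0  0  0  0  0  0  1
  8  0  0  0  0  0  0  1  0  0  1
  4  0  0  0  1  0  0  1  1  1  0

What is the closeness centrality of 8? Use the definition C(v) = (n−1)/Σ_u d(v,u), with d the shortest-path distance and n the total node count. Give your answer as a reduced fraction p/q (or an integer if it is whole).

Distances from 8: 1:2, 2:3, 3:2, 4:1, 5:1, 6:3, 7:3, 9:3, 10:3. Sum = 21.
n = 10, so closeness = 9/21 = 3/7.

3/7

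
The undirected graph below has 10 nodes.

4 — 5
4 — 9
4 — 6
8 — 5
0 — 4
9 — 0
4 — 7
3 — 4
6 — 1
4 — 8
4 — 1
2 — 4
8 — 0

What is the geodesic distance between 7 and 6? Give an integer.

One shortest route is 7 – 4 – 6, which uses 2 edges, and 7 and 6 are not directly tied, so nothing shorter exists. So d(7,6) = 2.

2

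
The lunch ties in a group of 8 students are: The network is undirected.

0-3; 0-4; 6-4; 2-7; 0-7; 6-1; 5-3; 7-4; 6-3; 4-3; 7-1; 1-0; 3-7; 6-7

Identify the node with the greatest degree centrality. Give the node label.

7

Degrees — 0:4, 1:3, 2:1, 3:5, 4:4, 5:1, 6:4, 7:6.
The maximum is 6, attained only by 7.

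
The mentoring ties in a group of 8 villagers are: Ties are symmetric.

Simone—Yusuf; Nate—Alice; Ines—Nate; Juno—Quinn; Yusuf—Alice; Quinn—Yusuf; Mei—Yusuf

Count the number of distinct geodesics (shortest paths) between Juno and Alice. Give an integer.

The shortest distance is 3, and the only length-3 path is Juno–Quinn–Yusuf–Alice. So there is exactly 1 shortest path.

1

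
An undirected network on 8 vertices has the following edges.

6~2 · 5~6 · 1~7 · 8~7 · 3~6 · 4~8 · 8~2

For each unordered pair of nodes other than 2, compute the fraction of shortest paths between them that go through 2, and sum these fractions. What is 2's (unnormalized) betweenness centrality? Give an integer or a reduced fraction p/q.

12

Pairs whose geodesics pass through 2 — 4–5: 1; 4–6: 1; 4–3: 1; 8–5: 1; 8–6: 1; 8–3: 1; 5–1: 1; 5–7: 1; 6–1: 1; 6–7: 1; 3–1: 1; 3–7: 1.
All other pairs contribute 0.
Summing the contributions gives betweenness(2) = 12.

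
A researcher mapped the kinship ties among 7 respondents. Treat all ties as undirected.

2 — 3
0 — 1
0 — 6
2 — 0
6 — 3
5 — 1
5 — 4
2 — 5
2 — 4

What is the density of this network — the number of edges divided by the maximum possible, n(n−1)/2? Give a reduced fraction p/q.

3/7

There are 9 edges and 7 nodes, so the maximum possible is C(7,2) = 21.
Density = 9/21 = 3/7.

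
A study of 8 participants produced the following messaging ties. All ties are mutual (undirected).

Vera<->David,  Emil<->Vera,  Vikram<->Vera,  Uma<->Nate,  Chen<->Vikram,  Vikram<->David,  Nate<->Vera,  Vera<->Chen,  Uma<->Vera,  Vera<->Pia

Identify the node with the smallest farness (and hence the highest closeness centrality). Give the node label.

Farness (sum of distances to all others) for each node — Chen:12, David:12, Emil:13, Nate:12, Pia:13, Uma:12, Vera:7, Vikram:11.
The smallest farness is 7, for Vera, so Vera has the highest closeness.

Vera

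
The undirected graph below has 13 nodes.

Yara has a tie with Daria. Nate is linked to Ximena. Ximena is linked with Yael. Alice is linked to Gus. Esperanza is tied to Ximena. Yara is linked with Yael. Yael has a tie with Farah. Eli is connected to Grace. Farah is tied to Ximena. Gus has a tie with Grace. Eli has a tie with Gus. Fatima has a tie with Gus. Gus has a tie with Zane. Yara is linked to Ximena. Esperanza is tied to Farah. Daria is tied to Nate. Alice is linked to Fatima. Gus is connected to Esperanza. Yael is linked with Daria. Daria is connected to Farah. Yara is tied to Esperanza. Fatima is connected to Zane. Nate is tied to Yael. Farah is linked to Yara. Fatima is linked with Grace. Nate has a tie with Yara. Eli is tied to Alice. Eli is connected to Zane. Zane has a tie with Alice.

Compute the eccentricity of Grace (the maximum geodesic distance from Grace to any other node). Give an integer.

4

Distances from Grace: Alice:2, Daria:4, Eli:1, Esperanza:2, Farah:3, Fatima:1, Gus:1, Nate:4, Ximena:3, Yael:4, Yara:3, Zane:2.
The largest is 4 (to Daria, Yael, and Nate), so the eccentricity of Grace is 4.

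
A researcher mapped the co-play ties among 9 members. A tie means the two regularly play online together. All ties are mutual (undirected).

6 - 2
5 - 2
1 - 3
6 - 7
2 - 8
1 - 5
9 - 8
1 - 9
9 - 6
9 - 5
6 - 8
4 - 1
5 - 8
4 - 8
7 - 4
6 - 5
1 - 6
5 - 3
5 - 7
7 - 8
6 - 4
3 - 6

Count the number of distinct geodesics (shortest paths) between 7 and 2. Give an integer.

The shortest distance is 2. The length-2 paths are: 7–8–2; 7–6–2; 7–5–2.
That gives 3 distinct shortest paths.

3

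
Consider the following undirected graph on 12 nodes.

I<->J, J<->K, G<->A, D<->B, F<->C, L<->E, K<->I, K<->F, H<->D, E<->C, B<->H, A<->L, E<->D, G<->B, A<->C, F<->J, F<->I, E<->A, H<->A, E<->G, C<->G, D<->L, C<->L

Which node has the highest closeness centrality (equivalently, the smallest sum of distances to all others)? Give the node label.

Farness (sum of distances to all others) for each node — A:20, B:26, C:17, D:25, E:20, F:21, G:21, H:26, I:29, J:29, K:29, L:21.
The smallest farness is 17, for C, so C has the highest closeness.

C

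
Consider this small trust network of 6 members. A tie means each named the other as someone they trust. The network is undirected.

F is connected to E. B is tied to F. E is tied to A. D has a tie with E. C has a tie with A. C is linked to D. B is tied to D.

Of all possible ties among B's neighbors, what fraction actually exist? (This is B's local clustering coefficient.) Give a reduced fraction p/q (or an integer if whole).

B's neighbors: D and F (k = 2).
Possible neighbor pairs: C(2,2) = 1. Edges among them: none → e = 0.
Clustering(B) = 0/1.

0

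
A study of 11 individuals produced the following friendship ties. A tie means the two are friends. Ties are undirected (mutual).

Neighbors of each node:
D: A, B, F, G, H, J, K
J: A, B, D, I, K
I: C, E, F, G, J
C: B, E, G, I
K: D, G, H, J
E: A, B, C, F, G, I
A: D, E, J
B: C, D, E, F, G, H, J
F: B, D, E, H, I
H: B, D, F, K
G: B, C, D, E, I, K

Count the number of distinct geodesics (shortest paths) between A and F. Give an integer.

2

The shortest distance is 2. The length-2 paths are: A–D–F; A–E–F.
That gives 2 distinct shortest paths.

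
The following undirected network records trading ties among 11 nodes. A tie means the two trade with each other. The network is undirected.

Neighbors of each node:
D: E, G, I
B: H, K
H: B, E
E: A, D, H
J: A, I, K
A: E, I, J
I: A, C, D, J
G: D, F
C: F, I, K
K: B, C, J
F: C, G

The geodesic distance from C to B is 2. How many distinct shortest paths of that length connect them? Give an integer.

The shortest distance is 2, and the only length-2 path is C–K–B. So there is exactly 1 shortest path.

1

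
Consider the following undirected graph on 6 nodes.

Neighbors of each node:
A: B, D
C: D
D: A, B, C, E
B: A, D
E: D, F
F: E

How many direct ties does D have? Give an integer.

4

D is directly tied to A, B, C, and E. That is 4 neighbors, so the degree of D is 4.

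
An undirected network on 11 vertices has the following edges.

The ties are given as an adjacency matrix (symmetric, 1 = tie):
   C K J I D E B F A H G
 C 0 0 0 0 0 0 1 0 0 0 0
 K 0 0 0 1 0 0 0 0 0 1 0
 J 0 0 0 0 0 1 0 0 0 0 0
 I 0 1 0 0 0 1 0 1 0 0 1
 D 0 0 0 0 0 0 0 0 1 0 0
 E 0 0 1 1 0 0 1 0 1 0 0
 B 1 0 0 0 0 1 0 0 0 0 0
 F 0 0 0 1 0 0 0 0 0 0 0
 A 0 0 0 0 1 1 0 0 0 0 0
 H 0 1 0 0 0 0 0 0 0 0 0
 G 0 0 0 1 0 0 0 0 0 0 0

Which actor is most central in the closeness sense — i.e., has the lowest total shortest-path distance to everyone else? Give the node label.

Farness (sum of distances to all others) for each node — A:24, B:24, C:33, D:33, E:17, F:27, G:27, H:34, I:18, J:26, K:25.
The smallest farness is 17, for E, so E has the highest closeness.

E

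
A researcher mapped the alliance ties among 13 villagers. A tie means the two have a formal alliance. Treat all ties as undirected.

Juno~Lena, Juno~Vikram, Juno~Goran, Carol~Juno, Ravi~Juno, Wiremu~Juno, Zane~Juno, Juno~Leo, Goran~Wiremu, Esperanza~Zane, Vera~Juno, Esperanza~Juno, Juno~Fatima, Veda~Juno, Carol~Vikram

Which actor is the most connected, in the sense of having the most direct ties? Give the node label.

Degrees — Carol:2, Esperanza:2, Fatima:1, Goran:2, Juno:12, Lena:1, Leo:1, Ravi:1, Veda:1, Vera:1, Vikram:2, Wiremu:2, Zane:2.
The maximum is 12, attained only by Juno.

Juno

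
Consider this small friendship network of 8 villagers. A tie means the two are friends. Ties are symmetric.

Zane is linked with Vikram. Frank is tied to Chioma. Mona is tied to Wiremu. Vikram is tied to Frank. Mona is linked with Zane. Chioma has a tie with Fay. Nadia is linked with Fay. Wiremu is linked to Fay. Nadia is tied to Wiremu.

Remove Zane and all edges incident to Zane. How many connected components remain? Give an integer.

1

Zane's neighbors (Mona and Vikram) remain reachable from one another through other ties, so the rest of the network stays in one piece.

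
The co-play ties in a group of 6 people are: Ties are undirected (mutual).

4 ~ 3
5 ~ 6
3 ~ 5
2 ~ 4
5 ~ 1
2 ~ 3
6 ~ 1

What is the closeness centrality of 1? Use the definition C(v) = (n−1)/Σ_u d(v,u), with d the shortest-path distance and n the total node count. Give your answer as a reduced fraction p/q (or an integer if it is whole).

1/2

Distances from 1: 2:3, 3:2, 4:3, 5:1, 6:1. Sum = 10.
n = 6, so closeness = 5/10 = 1/2.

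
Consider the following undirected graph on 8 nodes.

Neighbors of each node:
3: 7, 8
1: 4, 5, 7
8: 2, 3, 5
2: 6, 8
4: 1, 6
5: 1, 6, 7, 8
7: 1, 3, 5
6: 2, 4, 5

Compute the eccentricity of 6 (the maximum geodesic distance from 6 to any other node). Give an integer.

Distances from 6: 1:2, 2:1, 3:3, 4:1, 5:1, 7:2, 8:2.
The largest is 3 (to 3), so the eccentricity of 6 is 3.

3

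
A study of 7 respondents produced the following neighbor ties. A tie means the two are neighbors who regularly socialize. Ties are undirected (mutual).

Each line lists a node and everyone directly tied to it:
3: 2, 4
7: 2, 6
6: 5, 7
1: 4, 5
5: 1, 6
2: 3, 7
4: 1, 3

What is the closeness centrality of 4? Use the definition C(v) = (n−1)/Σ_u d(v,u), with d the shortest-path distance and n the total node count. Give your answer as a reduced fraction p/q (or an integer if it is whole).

Distances from 4: 1:1, 2:2, 3:1, 5:2, 6:3, 7:3. Sum = 12.
n = 7, so closeness = 6/12 = 1/2.

1/2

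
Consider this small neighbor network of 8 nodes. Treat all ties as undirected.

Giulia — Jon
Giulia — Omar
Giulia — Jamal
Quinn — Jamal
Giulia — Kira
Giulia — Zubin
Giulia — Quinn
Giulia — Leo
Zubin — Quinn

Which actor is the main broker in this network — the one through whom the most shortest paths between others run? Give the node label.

Unnormalized betweenness of each node: Giulia:37/2, Jamal:0, Jon:0, Kira:0, Leo:0, Omar:0, Quinn:1/2, Zubin:0.
Giulia has the largest value, 37/2, making it the main broker — the node through which the most shortest paths run.

Giulia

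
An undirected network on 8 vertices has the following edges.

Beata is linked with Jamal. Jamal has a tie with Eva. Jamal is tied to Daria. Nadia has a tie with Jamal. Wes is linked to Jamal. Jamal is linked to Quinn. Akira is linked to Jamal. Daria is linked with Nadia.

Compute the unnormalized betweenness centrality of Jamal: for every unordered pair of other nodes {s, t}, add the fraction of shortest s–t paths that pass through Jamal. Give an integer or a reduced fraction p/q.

Pairs whose geodesics pass through Jamal — Eva–Beata: 1; Eva–Daria: 1; Eva–Akira: 1; Eva–Quinn: 1; Eva–Wes: 1; Eva–Nadia: 1; Beata–Daria: 1; Beata–Akira: 1; Beata–Quinn: 1; Beata–Wes: 1; Beata–Nadia: 1; Daria–Akira: 1; Daria–Quinn: 1; Daria–Wes: 1 … (+6 more pairs).
All other pairs contribute 0.
Summing the contributions gives betweenness(Jamal) = 20.

20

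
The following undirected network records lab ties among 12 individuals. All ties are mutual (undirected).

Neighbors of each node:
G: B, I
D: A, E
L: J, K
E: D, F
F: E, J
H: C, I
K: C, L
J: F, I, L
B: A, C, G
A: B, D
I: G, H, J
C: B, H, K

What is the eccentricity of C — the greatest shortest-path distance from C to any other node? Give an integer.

Distances from C: A:2, B:1, D:3, E:4, F:4, G:2, H:1, I:2, J:3, K:1, L:2.
The largest is 4 (to F and E), so the eccentricity of C is 4.

4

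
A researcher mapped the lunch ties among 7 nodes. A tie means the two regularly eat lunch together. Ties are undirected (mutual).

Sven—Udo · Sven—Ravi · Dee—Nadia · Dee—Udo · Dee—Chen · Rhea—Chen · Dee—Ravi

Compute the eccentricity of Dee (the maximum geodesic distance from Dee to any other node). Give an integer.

2

Distances from Dee: Chen:1, Nadia:1, Ravi:1, Rhea:2, Sven:2, Udo:1.
The largest is 2 (to Sven and Rhea), so the eccentricity of Dee is 2.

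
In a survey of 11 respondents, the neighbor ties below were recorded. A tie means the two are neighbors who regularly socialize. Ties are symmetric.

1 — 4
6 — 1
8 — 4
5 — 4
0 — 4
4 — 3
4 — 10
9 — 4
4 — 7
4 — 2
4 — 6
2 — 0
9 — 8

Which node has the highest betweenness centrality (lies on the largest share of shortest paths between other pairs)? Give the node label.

Unnormalized betweenness of each node: 0:0, 1:0, 2:0, 3:0, 4:42, 5:0, 6:0, 7:0, 8:0, 9:0, 10:0.
4 has the largest value, 42, making it the main broker — the node through which the most shortest paths run.

4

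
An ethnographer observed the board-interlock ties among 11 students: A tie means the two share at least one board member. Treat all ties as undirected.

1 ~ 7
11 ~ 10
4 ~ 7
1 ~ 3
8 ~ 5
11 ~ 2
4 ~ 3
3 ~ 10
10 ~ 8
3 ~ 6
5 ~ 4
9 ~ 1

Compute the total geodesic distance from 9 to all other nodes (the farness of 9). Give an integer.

31

Distances from 9: 1:1, 2:5, 3:2, 4:3, 5:4, 6:3, 7:2, 8:4, 10:3, 11:4.
Sum = 1 + 5 + 2 + 3 + 4 + 3 + 2 + 4 + 3 + 4 = 31.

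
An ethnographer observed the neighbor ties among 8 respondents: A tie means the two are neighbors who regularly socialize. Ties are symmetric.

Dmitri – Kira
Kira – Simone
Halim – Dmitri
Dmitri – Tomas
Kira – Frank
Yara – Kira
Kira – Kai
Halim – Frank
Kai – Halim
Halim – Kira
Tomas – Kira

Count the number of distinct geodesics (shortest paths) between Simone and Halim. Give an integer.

The shortest distance is 2, and the only length-2 path is Simone–Kira–Halim. So there is exactly 1 shortest path.

1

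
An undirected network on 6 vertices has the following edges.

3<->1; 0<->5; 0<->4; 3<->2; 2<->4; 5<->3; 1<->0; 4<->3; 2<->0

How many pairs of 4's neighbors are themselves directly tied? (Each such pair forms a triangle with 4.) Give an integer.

4's neighbors: 0, 2, and 3.
Neighbor pairs that are themselves tied: 4–0–2; 4–2–3. Each forms one triangle with 4, for 2 in total.

2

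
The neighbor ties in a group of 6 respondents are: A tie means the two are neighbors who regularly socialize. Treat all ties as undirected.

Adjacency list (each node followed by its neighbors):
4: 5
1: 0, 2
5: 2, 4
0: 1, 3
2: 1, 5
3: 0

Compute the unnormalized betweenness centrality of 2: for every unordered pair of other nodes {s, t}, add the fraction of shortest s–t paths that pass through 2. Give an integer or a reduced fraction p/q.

Pairs whose geodesics pass through 2 — 5–3: 1; 5–1: 1; 5–0: 1; 3–4: 1; 4–1: 1; 4–0: 1.
All other pairs contribute 0.
Summing the contributions gives betweenness(2) = 6.

6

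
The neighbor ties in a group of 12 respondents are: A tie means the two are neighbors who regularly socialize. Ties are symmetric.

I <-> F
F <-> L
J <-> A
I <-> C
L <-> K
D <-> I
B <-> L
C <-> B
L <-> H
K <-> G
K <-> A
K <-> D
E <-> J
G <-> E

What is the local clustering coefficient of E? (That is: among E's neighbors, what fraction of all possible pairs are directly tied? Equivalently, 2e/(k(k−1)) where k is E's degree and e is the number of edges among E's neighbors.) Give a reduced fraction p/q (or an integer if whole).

0

E's neighbors: G and J (k = 2).
Possible neighbor pairs: C(2,2) = 1. Edges among them: none → e = 0.
Clustering(E) = 0/1.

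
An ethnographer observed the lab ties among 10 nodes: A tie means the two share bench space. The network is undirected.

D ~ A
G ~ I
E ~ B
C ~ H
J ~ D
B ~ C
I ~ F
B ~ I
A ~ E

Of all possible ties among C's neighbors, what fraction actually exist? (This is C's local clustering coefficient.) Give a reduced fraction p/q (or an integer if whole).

C's neighbors: B and H (k = 2).
Possible neighbor pairs: C(2,2) = 1. Edges among them: none → e = 0.
Clustering(C) = 0/1.

0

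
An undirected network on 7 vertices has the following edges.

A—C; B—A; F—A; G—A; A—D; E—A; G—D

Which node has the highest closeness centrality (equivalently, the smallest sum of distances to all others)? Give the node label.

A

Farness (sum of distances to all others) for each node — A:6, B:11, C:11, D:10, E:11, F:11, G:10.
The smallest farness is 6, for A, so A has the highest closeness.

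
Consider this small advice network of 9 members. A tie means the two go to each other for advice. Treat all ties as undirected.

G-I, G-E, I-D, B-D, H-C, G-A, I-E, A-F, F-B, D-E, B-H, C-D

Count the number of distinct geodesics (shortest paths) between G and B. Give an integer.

The shortest distance is 3. The length-3 paths are: G–E–D–B; G–I–D–B; G–A–F–B.
That gives 3 distinct shortest paths.

3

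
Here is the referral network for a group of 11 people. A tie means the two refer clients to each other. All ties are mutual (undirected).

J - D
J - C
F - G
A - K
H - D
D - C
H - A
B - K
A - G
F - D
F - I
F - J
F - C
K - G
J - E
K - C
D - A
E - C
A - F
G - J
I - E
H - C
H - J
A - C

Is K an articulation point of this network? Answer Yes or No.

Removing K leaves {A, C, D, E, F, G, H, I, and J} with no path to {B}, so the network splits into 2 components. K is a cut vertex.

Yes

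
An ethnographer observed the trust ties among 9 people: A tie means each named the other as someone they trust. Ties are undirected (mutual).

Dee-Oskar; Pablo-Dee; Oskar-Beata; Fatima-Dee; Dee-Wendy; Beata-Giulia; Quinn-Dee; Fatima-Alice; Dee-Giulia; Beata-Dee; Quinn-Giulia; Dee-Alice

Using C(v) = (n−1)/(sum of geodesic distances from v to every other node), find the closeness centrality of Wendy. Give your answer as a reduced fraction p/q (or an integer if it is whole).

Distances from Wendy: Alice:2, Beata:2, Dee:1, Fatima:2, Giulia:2, Oskar:2, Pablo:2, Quinn:2. Sum = 15.
n = 9, so closeness = 8/15.

8/15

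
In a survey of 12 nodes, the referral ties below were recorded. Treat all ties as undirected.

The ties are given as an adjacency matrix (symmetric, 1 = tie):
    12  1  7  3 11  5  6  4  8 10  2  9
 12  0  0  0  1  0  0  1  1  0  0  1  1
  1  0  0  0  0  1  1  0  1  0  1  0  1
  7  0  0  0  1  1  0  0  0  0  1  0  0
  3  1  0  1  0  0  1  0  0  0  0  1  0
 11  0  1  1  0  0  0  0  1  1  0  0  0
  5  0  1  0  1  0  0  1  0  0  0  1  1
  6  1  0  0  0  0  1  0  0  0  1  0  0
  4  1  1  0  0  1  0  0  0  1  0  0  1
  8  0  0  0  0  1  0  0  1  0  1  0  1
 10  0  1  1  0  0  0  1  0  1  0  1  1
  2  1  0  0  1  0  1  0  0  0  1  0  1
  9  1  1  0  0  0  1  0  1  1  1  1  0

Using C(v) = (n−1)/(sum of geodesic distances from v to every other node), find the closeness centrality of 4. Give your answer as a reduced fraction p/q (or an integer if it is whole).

11/17

Distances from 4: 1:1, 2:2, 3:2, 5:2, 6:2, 7:2, 8:1, 9:1, 10:2, 11:1, 12:1. Sum = 17.
n = 12, so closeness = 11/17.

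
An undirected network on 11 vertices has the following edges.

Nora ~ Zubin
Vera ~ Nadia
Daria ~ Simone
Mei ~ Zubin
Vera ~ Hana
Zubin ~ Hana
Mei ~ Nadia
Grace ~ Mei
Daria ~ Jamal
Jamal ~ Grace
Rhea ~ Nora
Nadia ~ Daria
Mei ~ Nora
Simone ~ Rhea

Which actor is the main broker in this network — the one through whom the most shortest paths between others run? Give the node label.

Unnormalized betweenness of each node: Daria:28/3, Grace:7/2, Hana:11/6, Jamal:2, Mei:40/3, Nadia:67/6, Nora:43/6, Rhea:7/2, Simone:10/3, Vera:3, Zubin:35/6.
Mei has the largest value, 40/3, making it the main broker — the node through which the most shortest paths run.

Mei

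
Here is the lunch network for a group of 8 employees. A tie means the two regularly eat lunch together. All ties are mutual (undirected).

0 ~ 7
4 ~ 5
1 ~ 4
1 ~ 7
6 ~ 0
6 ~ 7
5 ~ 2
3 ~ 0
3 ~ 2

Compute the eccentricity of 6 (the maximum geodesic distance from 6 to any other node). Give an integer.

4

Distances from 6: 0:1, 1:2, 2:3, 3:2, 4:3, 5:4, 7:1.
The largest is 4 (to 5), so the eccentricity of 6 is 4.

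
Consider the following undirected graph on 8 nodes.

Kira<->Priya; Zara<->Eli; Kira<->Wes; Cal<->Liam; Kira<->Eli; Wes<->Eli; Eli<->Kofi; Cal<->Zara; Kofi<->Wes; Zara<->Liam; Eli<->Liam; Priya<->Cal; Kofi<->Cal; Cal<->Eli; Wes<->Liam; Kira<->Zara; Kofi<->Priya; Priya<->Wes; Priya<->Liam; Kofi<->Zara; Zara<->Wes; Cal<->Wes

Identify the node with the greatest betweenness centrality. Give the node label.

Unnormalized betweenness of each node: Cal:3/5, Eli:19/20, Kira:2/5, Kofi:2/5, Liam:2/5, Priya:19/20, Wes:27/20, Zara:19/20.
Wes has the largest value, 27/20, making it the main broker — the node through which the most shortest paths run.

Wes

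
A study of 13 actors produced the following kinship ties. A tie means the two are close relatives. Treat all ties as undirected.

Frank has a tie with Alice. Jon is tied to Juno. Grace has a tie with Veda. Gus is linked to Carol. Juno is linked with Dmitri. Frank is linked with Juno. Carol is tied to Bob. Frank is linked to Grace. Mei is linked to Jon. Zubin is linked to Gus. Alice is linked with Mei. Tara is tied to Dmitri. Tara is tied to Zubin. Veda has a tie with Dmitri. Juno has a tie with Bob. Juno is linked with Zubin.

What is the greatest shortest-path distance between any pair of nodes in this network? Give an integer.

4

Eccentricity of each node (its greatest distance to any other): Alice:4, Bob:3, Carol:4, Dmitri:3, Frank:3, Grace:4, Gus:4, Jon:3, Juno:2, Mei:4, Tara:4, Veda:4, Zubin:3.
The maximum eccentricity is 4, realized for instance by the pair Tara–Mei via Tara – Dmitri – Juno – Jon – Mei. So the diameter is 4.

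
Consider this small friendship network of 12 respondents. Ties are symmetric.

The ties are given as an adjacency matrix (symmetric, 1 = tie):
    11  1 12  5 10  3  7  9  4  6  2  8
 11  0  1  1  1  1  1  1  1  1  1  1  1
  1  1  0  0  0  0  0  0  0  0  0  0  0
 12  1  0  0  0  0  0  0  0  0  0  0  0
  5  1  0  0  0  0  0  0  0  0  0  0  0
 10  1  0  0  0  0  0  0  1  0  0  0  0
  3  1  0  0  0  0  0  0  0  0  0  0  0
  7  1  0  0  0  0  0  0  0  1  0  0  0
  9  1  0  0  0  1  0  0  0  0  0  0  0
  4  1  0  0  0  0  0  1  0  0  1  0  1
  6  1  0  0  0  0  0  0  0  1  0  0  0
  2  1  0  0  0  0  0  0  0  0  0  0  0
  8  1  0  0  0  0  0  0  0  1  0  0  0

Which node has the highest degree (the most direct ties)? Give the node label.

Degrees — 1:1, 2:1, 3:1, 4:4, 5:1, 6:2, 7:2, 8:2, 9:2, 10:2, 11:11, 12:1.
The maximum is 11, attained only by 11.

11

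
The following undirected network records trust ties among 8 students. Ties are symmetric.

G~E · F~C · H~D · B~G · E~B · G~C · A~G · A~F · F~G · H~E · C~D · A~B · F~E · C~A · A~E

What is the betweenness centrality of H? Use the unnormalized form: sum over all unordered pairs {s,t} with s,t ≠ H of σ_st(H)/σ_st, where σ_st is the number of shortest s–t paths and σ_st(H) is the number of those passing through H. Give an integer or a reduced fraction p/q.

4/3

Pairs whose geodesics pass through H — D–B: 1/3; D–E: 1.
All other pairs contribute 0.
Summing the contributions gives betweenness(H) = 4/3.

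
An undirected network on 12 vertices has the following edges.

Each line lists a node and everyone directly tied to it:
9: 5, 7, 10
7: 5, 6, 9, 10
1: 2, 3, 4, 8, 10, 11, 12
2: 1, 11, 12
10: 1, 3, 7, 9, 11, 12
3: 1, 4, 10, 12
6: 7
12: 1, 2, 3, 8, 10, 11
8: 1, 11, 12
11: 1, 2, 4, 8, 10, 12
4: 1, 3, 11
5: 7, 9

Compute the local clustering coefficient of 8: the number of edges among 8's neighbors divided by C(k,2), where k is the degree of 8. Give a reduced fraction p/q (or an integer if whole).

1

8's neighbors: 1, 11, and 12 (k = 3).
Possible neighbor pairs: C(3,2) = 3. Edges among them: 1–11, 1–12, 11–12 → e = 3.
Clustering(8) = 3/3 = 1.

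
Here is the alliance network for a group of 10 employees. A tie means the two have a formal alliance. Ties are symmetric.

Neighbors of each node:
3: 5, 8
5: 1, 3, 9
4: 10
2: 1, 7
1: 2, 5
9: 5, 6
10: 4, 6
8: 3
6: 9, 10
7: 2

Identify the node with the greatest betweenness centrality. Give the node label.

5

Unnormalized betweenness of each node: 1:14, 2:8, 3:8, 4:0, 5:26, 6:14, 7:0, 8:0, 9:18, 10:8.
5 has the largest value, 26, making it the main broker — the node through which the most shortest paths run.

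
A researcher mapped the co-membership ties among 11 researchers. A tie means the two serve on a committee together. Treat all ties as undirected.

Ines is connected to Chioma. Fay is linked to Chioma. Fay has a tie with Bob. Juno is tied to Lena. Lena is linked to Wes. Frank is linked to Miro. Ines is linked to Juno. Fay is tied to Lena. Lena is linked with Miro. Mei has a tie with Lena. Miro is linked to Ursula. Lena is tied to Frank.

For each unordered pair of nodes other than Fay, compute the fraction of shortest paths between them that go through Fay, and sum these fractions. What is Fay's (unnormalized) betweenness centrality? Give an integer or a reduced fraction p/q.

Pairs whose geodesics pass through Fay — Chioma–Wes: 1; Chioma–Lena: 1; Chioma–Frank: 1; Chioma–Bob: 1; Chioma–Mei: 1; Chioma–Miro: 1; Chioma–Ursula: 1; Wes–Bob: 1; Lena–Bob: 1; Frank–Bob: 1; Bob–Mei: 1; Bob–Ines: 1; Bob–Miro: 1; Bob–Juno: 1 … (+1 more pairs).
All other pairs contribute 0.
Summing the contributions gives betweenness(Fay) = 15.

15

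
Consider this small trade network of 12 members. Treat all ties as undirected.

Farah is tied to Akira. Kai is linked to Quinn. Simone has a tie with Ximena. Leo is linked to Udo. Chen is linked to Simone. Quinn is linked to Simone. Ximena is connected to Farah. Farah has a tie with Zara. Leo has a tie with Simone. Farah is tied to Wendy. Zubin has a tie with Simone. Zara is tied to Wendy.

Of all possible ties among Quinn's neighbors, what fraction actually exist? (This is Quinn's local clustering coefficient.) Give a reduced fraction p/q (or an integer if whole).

0

Quinn's neighbors: Kai and Simone (k = 2).
Possible neighbor pairs: C(2,2) = 1. Edges among them: none → e = 0.
Clustering(Quinn) = 0/1.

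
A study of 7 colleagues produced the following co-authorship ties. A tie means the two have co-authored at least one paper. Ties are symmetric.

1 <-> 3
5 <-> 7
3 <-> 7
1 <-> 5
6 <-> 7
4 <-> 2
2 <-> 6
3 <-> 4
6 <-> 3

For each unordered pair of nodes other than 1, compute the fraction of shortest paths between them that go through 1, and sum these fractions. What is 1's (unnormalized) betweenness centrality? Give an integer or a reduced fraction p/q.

1

Pairs whose geodesics pass through 1 — 4–5: 1/2; 3–5: 1/2.
All other pairs contribute 0.
Summing the contributions gives betweenness(1) = 1.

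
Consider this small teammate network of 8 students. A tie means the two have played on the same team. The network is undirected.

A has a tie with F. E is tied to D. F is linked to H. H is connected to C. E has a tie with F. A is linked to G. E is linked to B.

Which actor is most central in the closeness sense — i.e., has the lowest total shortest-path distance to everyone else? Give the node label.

F

Farness (sum of distances to all others) for each node — A:15, B:19, C:21, D:19, E:13, F:11, G:21, H:15.
The smallest farness is 11, for F, so F has the highest closeness.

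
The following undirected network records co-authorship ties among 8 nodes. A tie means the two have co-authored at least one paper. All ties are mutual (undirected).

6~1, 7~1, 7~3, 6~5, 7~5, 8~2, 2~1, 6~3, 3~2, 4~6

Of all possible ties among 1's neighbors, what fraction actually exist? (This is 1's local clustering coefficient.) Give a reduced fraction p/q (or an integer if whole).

1's neighbors: 2, 6, and 7 (k = 3).
Possible neighbor pairs: C(3,2) = 3. Edges among them: none → e = 0.
Clustering(1) = 0/3 = 0.

0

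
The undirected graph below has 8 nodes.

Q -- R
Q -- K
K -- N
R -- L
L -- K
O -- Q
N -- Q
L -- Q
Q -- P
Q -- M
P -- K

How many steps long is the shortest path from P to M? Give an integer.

2

One shortest route is P – Q – M, which uses 2 edges, and P and M are not directly tied, so nothing shorter exists. So d(P,M) = 2.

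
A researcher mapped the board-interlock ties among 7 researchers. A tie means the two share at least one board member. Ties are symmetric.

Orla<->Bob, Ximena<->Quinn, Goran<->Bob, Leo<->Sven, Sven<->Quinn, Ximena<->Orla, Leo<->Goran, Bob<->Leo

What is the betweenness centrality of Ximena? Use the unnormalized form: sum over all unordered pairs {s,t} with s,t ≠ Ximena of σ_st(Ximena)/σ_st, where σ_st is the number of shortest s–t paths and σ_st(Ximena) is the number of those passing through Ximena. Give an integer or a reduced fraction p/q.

Pairs whose geodesics pass through Ximena — Sven–Orla: 1/2; Quinn–Orla: 1; Quinn–Bob: 1/2.
All other pairs contribute 0.
Summing the contributions gives betweenness(Ximena) = 2.

2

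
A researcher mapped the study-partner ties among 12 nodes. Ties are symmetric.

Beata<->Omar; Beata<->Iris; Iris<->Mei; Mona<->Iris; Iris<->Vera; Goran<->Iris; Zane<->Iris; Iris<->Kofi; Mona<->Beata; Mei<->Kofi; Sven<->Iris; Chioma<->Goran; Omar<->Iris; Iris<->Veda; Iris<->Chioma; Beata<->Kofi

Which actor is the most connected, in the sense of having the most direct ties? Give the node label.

Degrees — Beata:4, Chioma:2, Goran:2, Iris:11, Kofi:3, Mei:2, Mona:2, Omar:2, Sven:1, Veda:1, Vera:1, Zane:1.
The maximum is 11, attained only by Iris.

Iris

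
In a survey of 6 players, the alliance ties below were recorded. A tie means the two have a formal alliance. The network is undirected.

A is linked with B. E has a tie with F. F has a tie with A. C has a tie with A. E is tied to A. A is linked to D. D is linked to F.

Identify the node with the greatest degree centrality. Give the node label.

Degrees — A:5, B:1, C:1, D:2, E:2, F:3.
The maximum is 5, attained only by A.

A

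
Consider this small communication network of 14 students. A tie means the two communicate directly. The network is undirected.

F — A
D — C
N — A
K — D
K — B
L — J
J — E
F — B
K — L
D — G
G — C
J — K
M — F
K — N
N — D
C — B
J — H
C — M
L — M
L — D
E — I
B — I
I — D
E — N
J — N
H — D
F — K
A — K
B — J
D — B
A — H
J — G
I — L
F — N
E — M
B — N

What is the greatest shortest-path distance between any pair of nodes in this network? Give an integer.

3

Eccentricity of each node (its greatest distance to any other): A:3, B:2, C:3, D:2, E:2, F:3, G:3, H:3, I:3, J:2, K:2, L:2, M:3, N:2.
The maximum eccentricity is 3, realized for instance by the pair M–H via M – E – J – H. So the diameter is 3.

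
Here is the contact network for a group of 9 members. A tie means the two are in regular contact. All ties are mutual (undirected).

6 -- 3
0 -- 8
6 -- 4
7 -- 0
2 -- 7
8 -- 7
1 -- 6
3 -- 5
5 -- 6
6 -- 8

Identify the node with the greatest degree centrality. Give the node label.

6

Degrees — 0:2, 1:1, 2:1, 3:2, 4:1, 5:2, 6:5, 7:3, 8:3.
The maximum is 5, attained only by 6.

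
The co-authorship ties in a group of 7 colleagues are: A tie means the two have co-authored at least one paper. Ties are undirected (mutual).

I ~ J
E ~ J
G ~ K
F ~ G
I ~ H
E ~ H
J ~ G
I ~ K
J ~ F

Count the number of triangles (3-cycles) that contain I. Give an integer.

I's neighbors are H, J, and K, but none of them are tied to each other, so no triangle contains I.

0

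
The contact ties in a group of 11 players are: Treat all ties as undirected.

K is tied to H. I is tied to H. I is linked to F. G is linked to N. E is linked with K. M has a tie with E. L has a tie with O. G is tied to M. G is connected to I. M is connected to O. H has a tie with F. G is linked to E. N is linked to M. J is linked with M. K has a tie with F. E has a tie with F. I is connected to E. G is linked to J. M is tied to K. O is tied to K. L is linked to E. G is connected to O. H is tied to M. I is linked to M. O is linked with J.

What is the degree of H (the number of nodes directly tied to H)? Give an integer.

4

H is directly tied to F, I, K, and M. That is 4 neighbors, so the degree of H is 4.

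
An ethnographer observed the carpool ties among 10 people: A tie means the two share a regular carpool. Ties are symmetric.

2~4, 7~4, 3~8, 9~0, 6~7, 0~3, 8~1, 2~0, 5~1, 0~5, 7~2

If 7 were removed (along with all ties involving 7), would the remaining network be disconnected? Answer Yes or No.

Yes

Removing 7 leaves {6} with no path to {0, 1, 2, 3, 4, 5, 8, and 9}, so the network splits into 2 components. 7 is a cut vertex.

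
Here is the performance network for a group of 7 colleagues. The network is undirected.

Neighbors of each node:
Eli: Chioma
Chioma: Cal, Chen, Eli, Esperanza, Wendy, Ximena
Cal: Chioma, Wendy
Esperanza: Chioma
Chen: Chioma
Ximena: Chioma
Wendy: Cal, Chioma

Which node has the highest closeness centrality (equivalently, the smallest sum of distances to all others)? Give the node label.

Farness (sum of distances to all others) for each node — Cal:10, Chen:11, Chioma:6, Eli:11, Esperanza:11, Wendy:10, Ximena:11.
The smallest farness is 6, for Chioma, so Chioma has the highest closeness.

Chioma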